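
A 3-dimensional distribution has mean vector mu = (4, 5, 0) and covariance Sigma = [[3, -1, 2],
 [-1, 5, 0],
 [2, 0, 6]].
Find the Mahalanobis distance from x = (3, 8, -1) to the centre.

Step 1 — centre the observation: (x - mu) = (-1, 3, -1).

Step 2 — invert Sigma (cofactor / det for 3×3, or solve directly):
  Sigma^{-1} = [[0.4688, 0.0937, -0.1562],
 [0.0937, 0.2187, -0.0312],
 [-0.1562, -0.0312, 0.2187]].

Step 3 — form the quadratic (x - mu)^T · Sigma^{-1} · (x - mu):
  Sigma^{-1} · (x - mu) = (-0.0313, 0.5937, -0.1562).
  (x - mu)^T · [Sigma^{-1} · (x - mu)] = (-1)·(-0.0313) + (3)·(0.5937) + (-1)·(-0.1562) = 1.9688.

Step 4 — take square root: d = √(1.9688) ≈ 1.4031.

d(x, mu) = √(1.9688) ≈ 1.4031


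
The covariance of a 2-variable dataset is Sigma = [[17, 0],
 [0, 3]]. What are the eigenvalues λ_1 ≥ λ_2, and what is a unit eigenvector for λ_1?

Step 1 — characteristic polynomial of 2×2 Sigma:
  det(Sigma - λI) = λ² - trace · λ + det = 0.
  trace = 17 + 3 = 20, det = 17·3 - (0)² = 51.
Step 2 — discriminant:
  Δ = trace² - 4·det = 400 - 204 = 196.
Step 3 — eigenvalues:
  λ = (trace ± √Δ)/2 = (20 ± 14)/2,
  λ_1 = 17,  λ_2 = 3.

Step 4 — unit eigenvector for λ_1: Sigma is diagonal, so its eigenvectors are the coordinate axes. λ_1 = 17 is the diagonal entry on the first coordinate axis, hence
  v_1 = (1, 0) (||v_1|| = 1).

λ_1 = 17,  λ_2 = 3;  v_1 ≈ (1, 0)


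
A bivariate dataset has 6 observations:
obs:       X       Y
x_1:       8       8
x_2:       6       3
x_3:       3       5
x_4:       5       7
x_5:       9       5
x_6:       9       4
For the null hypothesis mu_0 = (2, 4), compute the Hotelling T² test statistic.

Step 1 — sample mean vector:
  mean(X) = (8 + 6 + 3 + 5 + 9 + 9) / 6 = 40/6 = 6.6667
  mean(Y) = (8 + 3 + 5 + 7 + 5 + 4) / 6 = 32/6 = 5.3333
  x̄ = (6.6667, 5.3333),  deviation x̄ - mu_0 = (6.6667, 5.3333) - (2, 4) = (4.6667, 1.3333).

Step 2 — sample covariance matrix, S[i,j] = (1/(n-1)) · Σ_k (x_{k,i} - mean_i) · (x_{k,j} - mean_j), divisor n-1 = 5:
  S[X,X] = ((1.3333)·(1.3333) + (-0.6667)·(-0.6667) + (-3.6667)·(-3.6667) + (-1.6667)·(-1.6667) + (2.3333)·(2.3333) + (2.3333)·(2.3333)) / 5 = 29.3333/5 = 5.8667
  S[X,Y] = ((1.3333)·(2.6667) + (-0.6667)·(-2.3333) + (-3.6667)·(-0.3333) + (-1.6667)·(1.6667) + (2.3333)·(-0.3333) + (2.3333)·(-1.3333)) / 5 = -0.3333/5 = -0.0667
  S[Y,Y] = ((2.6667)·(2.6667) + (-2.3333)·(-2.3333) + (-0.3333)·(-0.3333) + (1.6667)·(1.6667) + (-0.3333)·(-0.3333) + (-1.3333)·(-1.3333)) / 5 = 17.3333/5 = 3.4667
  S = [[5.8667, -0.0667],
 [-0.0667, 3.4667]].

Step 3 — invert S. det(S) = 5.8667·3.4667 - (-0.0667)² = 20.3333.
  S^{-1} = (1/det) · [[d, -b], [-b, a]] = [[0.1705, 0.0033],
 [0.0033, 0.2885]].

Step 4 — quadratic form (x̄ - mu_0)^T · S^{-1} · (x̄ - mu_0):
  S^{-1} · (x̄ - mu_0) = (0.8, 0.4),
  (x̄ - mu_0)^T · [...] = (4.6667)·(0.8) + (1.3333)·(0.4) = 4.2667.

Step 5 — scale by n: T² = 6 · 4.2667 = 25.6.

T² ≈ 25.6


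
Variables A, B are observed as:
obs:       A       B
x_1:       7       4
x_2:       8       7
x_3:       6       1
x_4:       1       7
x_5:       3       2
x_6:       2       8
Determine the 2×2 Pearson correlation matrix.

Step 1 — column means:
  mean(A) = (7 + 8 + 6 + 1 + 3 + 2) / 6 = 27/6 = 4.5
  mean(B) = (4 + 7 + 1 + 7 + 2 + 8) / 6 = 29/6 = 4.8333

Step 2 — sample variances and covariances s[i,j] = (1/(n-1)) · Σ_k (x_{k,i} - mean_i) · (x_{k,j} - mean_j), with n-1 = 5:
  s[A,A] = ((2.5)·(2.5) + (3.5)·(3.5) + (1.5)·(1.5) + (-3.5)·(-3.5) + (-1.5)·(-1.5) + (-2.5)·(-2.5)) / 5 = 41.5/5 = 8.3
  s[A,B] = ((2.5)·(-0.8333) + (3.5)·(2.1667) + (1.5)·(-3.8333) + (-3.5)·(2.1667) + (-1.5)·(-2.8333) + (-2.5)·(3.1667)) / 5 = -11.5/5 = -2.3
  s[B,B] = ((-0.8333)·(-0.8333) + (2.1667)·(2.1667) + (-3.8333)·(-3.8333) + (2.1667)·(2.1667) + (-2.8333)·(-2.8333) + (3.1667)·(3.1667)) / 5 = 42.8333/5 = 8.5667
  Sample standard deviations s_i = √(s[i,i]):
  s(A) = √(8.3) = 2.881
  s(B) = √(8.5667) = 2.9269

Step 3 — r_{ij} = s_{ij} / (s_i · s_j):
  r[A,A] = 1 (diagonal).
  r[A,B] = -2.3 / (2.881 · 2.9269) = -2.3 / 8.4323 = -0.2728
  r[B,B] = 1 (diagonal).

R is symmetric with unit diagonal. Assembling:

R = [[1, -0.2728],
 [-0.2728, 1]]


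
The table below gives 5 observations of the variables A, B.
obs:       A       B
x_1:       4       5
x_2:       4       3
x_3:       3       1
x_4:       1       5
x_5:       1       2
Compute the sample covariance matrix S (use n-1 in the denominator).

Step 1 — column means:
  mean(A) = (4 + 4 + 3 + 1 + 1) / 5 = 13/5 = 2.6
  mean(B) = (5 + 3 + 1 + 5 + 2) / 5 = 16/5 = 3.2

Step 2 — sample covariance S[i,j] = (1/(n-1)) · Σ_k (x_{k,i} - mean_i) · (x_{k,j} - mean_j), with n-1 = 4.
  S[A,A] = ((1.4)·(1.4) + (1.4)·(1.4) + (0.4)·(0.4) + (-1.6)·(-1.6) + (-1.6)·(-1.6)) / 4 = 9.2/4 = 2.3
  S[A,B] = ((1.4)·(1.8) + (1.4)·(-0.2) + (0.4)·(-2.2) + (-1.6)·(1.8) + (-1.6)·(-1.2)) / 4 = 0.4/4 = 0.1
  S[B,B] = ((1.8)·(1.8) + (-0.2)·(-0.2) + (-2.2)·(-2.2) + (1.8)·(1.8) + (-1.2)·(-1.2)) / 4 = 12.8/4 = 3.2

S is symmetric (S[j,i] = S[i,j]). Assembling:

S = [[2.3, 0.1],
 [0.1, 3.2]]


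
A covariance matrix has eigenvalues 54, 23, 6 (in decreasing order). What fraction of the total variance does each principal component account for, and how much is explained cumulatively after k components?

Step 1 — total variance = trace(Sigma) = Σ λ_i = 54 + 23 + 6 = 83.

Step 2 — fraction explained by component i = λ_i / Σ λ:
  PC1: 54/83 = 0.6506
  PC2: 23/83 = 0.2771
  PC3: 6/83 = 0.0723

Step 3 — cumulative fraction after k components = (λ_1 + ... + λ_k) / Σ λ:
  k = 1: 54/83 = 0.6506
  k = 2: (54 + 23)/83 = 77/83 = 0.9277
  k = 3: (54 + 23 + 6)/83 = 83/83 = 1

Summary (fraction, with percent):

explained: PC1 0.6506 (65.06%), PC2 0.2771 (27.71%), PC3 0.0723 (7.23%);  cumulative: 0.6506, 0.9277, 1


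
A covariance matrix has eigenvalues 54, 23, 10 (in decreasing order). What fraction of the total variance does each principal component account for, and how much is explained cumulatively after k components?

Step 1 — total variance = trace(Sigma) = Σ λ_i = 54 + 23 + 10 = 87.

Step 2 — fraction explained by component i = λ_i / Σ λ:
  PC1: 54/87 = 0.6207
  PC2: 23/87 = 0.2644
  PC3: 10/87 = 0.1149

Step 3 — cumulative fraction after k components = (λ_1 + ... + λ_k) / Σ λ:
  k = 1: 54/87 = 0.6207
  k = 2: (54 + 23)/87 = 77/87 = 0.8851
  k = 3: (54 + 23 + 10)/87 = 87/87 = 1

Summary (fraction, with percent):

explained: PC1 0.6207 (62.07%), PC2 0.2644 (26.44%), PC3 0.1149 (11.49%);  cumulative: 0.6207, 0.8851, 1


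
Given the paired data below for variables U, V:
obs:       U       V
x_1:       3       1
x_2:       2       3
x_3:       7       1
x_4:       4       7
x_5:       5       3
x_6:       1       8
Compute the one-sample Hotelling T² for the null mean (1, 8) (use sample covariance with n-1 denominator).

Step 1 — sample mean vector:
  mean(U) = (3 + 2 + 7 + 4 + 5 + 1) / 6 = 22/6 = 3.6667
  mean(V) = (1 + 3 + 1 + 7 + 3 + 8) / 6 = 23/6 = 3.8333
  x̄ = (3.6667, 3.8333),  deviation x̄ - mu_0 = (3.6667, 3.8333) - (1, 8) = (2.6667, -4.1667).

Step 2 — sample covariance matrix, S[i,j] = (1/(n-1)) · Σ_k (x_{k,i} - mean_i) · (x_{k,j} - mean_j), divisor n-1 = 5:
  S[U,U] = ((-0.6667)·(-0.6667) + (-1.6667)·(-1.6667) + (3.3333)·(3.3333) + (0.3333)·(0.3333) + (1.3333)·(1.3333) + (-2.6667)·(-2.6667)) / 5 = 23.3333/5 = 4.6667
  S[U,V] = ((-0.6667)·(-2.8333) + (-1.6667)·(-0.8333) + (3.3333)·(-2.8333) + (0.3333)·(3.1667) + (1.3333)·(-0.8333) + (-2.6667)·(4.1667)) / 5 = -17.3333/5 = -3.4667
  S[V,V] = ((-2.8333)·(-2.8333) + (-0.8333)·(-0.8333) + (-2.8333)·(-2.8333) + (3.1667)·(3.1667) + (-0.8333)·(-0.8333) + (4.1667)·(4.1667)) / 5 = 44.8333/5 = 8.9667
  S = [[4.6667, -3.4667],
 [-3.4667, 8.9667]].

Step 3 — invert S. det(S) = 4.6667·8.9667 - (-3.4667)² = 29.8267.
  S^{-1} = (1/det) · [[d, -b], [-b, a]] = [[0.3006, 0.1162],
 [0.1162, 0.1565]].

Step 4 — quadratic form (x̄ - mu_0)^T · S^{-1} · (x̄ - mu_0):
  S^{-1} · (x̄ - mu_0) = (0.3174, -0.342),
  (x̄ - mu_0)^T · [...] = (2.6667)·(0.3174) + (-4.1667)·(-0.342) = 2.2713.

Step 5 — scale by n: T² = 6 · 2.2713 = 13.6276.

T² ≈ 13.6276


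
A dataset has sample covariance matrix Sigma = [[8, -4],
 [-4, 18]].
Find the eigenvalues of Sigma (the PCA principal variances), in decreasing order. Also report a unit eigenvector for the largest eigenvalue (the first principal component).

Step 1 — characteristic polynomial of 2×2 Sigma:
  det(Sigma - λI) = λ² - trace · λ + det = 0.
  trace = 8 + 18 = 26, det = 8·18 - (-4)² = 128.
Step 2 — discriminant:
  Δ = trace² - 4·det = 676 - 512 = 164.
Step 3 — eigenvalues:
  λ = (trace ± √Δ)/2 = (26 ± 12.8062)/2,
  λ_1 = 19.4031,  λ_2 = 6.5969.

Step 4 — unit eigenvector for λ_1: solve (Sigma - λ_1 I)v = 0. First row:
  (8 - 19.4031)·v_x + (-4)·v_y = 0, i.e. (-11.4031)·v_x + (-4)·v_y = 0,
  so v ∝ (b, λ_1 - a) = (-4, 11.4031); multiply by -1 so the first entry is positive: u = (4, -11.4031).
  ||u|| = √((4)² + (-11.4031)²) = √(146.0312) ≈ 12.0843,
  v_1 = u/||u|| ≈ (0.331, -0.9436) (||v_1|| = 1).

λ_1 = 19.4031,  λ_2 = 6.5969;  v_1 ≈ (0.331, -0.9436)


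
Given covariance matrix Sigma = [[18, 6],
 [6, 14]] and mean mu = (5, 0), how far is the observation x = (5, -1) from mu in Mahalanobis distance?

Step 1 — centre the observation: (x - mu) = (0, -1).

Step 2 — invert Sigma. det(Sigma) = 18·14 - (6)² = 216.
  Sigma^{-1} = (1/det) · [[d, -b], [-b, a]] = [[0.0648, -0.0278],
 [-0.0278, 0.0833]].

Step 3 — form the quadratic (x - mu)^T · Sigma^{-1} · (x - mu):
  Sigma^{-1} · (x - mu) = (0.0278, -0.0833).
  (x - mu)^T · [Sigma^{-1} · (x - mu)] = (0)·(0.0278) + (-1)·(-0.0833) = 0.0833.

Step 4 — take square root: d = √(0.0833) ≈ 0.2887.

d(x, mu) = √(0.0833) ≈ 0.2887


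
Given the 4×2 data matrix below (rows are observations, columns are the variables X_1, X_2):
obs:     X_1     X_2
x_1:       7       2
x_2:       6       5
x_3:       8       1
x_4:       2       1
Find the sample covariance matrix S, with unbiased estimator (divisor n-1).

Step 1 — column means:
  mean(X_1) = (7 + 6 + 8 + 2) / 4 = 23/4 = 5.75
  mean(X_2) = (2 + 5 + 1 + 1) / 4 = 9/4 = 2.25

Step 2 — sample covariance S[i,j] = (1/(n-1)) · Σ_k (x_{k,i} - mean_i) · (x_{k,j} - mean_j), with n-1 = 3.
  S[X_1,X_1] = ((1.25)·(1.25) + (0.25)·(0.25) + (2.25)·(2.25) + (-3.75)·(-3.75)) / 3 = 20.75/3 = 6.9167
  S[X_1,X_2] = ((1.25)·(-0.25) + (0.25)·(2.75) + (2.25)·(-1.25) + (-3.75)·(-1.25)) / 3 = 2.25/3 = 0.75
  S[X_2,X_2] = ((-0.25)·(-0.25) + (2.75)·(2.75) + (-1.25)·(-1.25) + (-1.25)·(-1.25)) / 3 = 10.75/3 = 3.5833

S is symmetric (S[j,i] = S[i,j]). Assembling:

S = [[6.9167, 0.75],
 [0.75, 3.5833]]


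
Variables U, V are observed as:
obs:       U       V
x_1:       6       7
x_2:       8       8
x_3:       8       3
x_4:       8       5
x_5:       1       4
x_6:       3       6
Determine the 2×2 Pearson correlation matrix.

Step 1 — column means:
  mean(U) = (6 + 8 + 8 + 8 + 1 + 3) / 6 = 34/6 = 5.6667
  mean(V) = (7 + 8 + 3 + 5 + 4 + 6) / 6 = 33/6 = 5.5

Step 2 — sample variances and covariances s[i,j] = (1/(n-1)) · Σ_k (x_{k,i} - mean_i) · (x_{k,j} - mean_j), with n-1 = 5:
  s[U,U] = ((0.3333)·(0.3333) + (2.3333)·(2.3333) + (2.3333)·(2.3333) + (2.3333)·(2.3333) + (-4.6667)·(-4.6667) + (-2.6667)·(-2.6667)) / 5 = 45.3333/5 = 9.0667
  s[U,V] = ((0.3333)·(1.5) + (2.3333)·(2.5) + (2.3333)·(-2.5) + (2.3333)·(-0.5) + (-4.6667)·(-1.5) + (-2.6667)·(0.5)) / 5 = 5/5 = 1
  s[V,V] = ((1.5)·(1.5) + (2.5)·(2.5) + (-2.5)·(-2.5) + (-0.5)·(-0.5) + (-1.5)·(-1.5) + (0.5)·(0.5)) / 5 = 17.5/5 = 3.5
  Sample standard deviations s_i = √(s[i,i]):
  s(U) = √(9.0667) = 3.0111
  s(V) = √(3.5) = 1.8708

Step 3 — r_{ij} = s_{ij} / (s_i · s_j):
  r[U,U] = 1 (diagonal).
  r[U,V] = 1 / (3.0111 · 1.8708) = 1 / 5.6332 = 0.1775
  r[V,V] = 1 (diagonal).

R is symmetric with unit diagonal. Assembling:

R = [[1, 0.1775],
 [0.1775, 1]]


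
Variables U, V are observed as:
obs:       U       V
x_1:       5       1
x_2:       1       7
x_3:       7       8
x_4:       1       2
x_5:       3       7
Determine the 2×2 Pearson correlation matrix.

Step 1 — column means:
  mean(U) = (5 + 1 + 7 + 1 + 3) / 5 = 17/5 = 3.4
  mean(V) = (1 + 7 + 8 + 2 + 7) / 5 = 25/5 = 5

Step 2 — sample variances and covariances s[i,j] = (1/(n-1)) · Σ_k (x_{k,i} - mean_i) · (x_{k,j} - mean_j), with n-1 = 4:
  s[U,U] = ((1.6)·(1.6) + (-2.4)·(-2.4) + (3.6)·(3.6) + (-2.4)·(-2.4) + (-0.4)·(-0.4)) / 4 = 27.2/4 = 6.8
  s[U,V] = ((1.6)·(-4) + (-2.4)·(2) + (3.6)·(3) + (-2.4)·(-3) + (-0.4)·(2)) / 4 = 6/4 = 1.5
  s[V,V] = ((-4)·(-4) + (2)·(2) + (3)·(3) + (-3)·(-3) + (2)·(2)) / 4 = 42/4 = 10.5
  Sample standard deviations s_i = √(s[i,i]):
  s(U) = √(6.8) = 2.6077
  s(V) = √(10.5) = 3.2404

Step 3 — r_{ij} = s_{ij} / (s_i · s_j):
  r[U,U] = 1 (diagonal).
  r[U,V] = 1.5 / (2.6077 · 3.2404) = 1.5 / 8.4499 = 0.1775
  r[V,V] = 1 (diagonal).

R is symmetric with unit diagonal. Assembling:

R = [[1, 0.1775],
 [0.1775, 1]]


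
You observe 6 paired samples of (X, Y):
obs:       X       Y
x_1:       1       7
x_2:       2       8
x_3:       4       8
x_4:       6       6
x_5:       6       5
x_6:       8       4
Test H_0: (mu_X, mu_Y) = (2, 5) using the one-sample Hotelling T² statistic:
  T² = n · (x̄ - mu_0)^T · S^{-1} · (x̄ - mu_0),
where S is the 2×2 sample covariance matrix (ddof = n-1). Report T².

Step 1 — sample mean vector:
  mean(X) = (1 + 2 + 4 + 6 + 6 + 8) / 6 = 27/6 = 4.5
  mean(Y) = (7 + 8 + 8 + 6 + 5 + 4) / 6 = 38/6 = 6.3333
  x̄ = (4.5, 6.3333),  deviation x̄ - mu_0 = (4.5, 6.3333) - (2, 5) = (2.5, 1.3333).

Step 2 — sample covariance matrix, S[i,j] = (1/(n-1)) · Σ_k (x_{k,i} - mean_i) · (x_{k,j} - mean_j), divisor n-1 = 5:
  S[X,X] = ((-3.5)·(-3.5) + (-2.5)·(-2.5) + (-0.5)·(-0.5) + (1.5)·(1.5) + (1.5)·(1.5) + (3.5)·(3.5)) / 5 = 35.5/5 = 7.1
  S[X,Y] = ((-3.5)·(0.6667) + (-2.5)·(1.6667) + (-0.5)·(1.6667) + (1.5)·(-0.3333) + (1.5)·(-1.3333) + (3.5)·(-2.3333)) / 5 = -18/5 = -3.6
  S[Y,Y] = ((0.6667)·(0.6667) + (1.6667)·(1.6667) + (1.6667)·(1.6667) + (-0.3333)·(-0.3333) + (-1.3333)·(-1.3333) + (-2.3333)·(-2.3333)) / 5 = 13.3333/5 = 2.6667
  S = [[7.1, -3.6],
 [-3.6, 2.6667]].

Step 3 — invert S. det(S) = 7.1·2.6667 - (-3.6)² = 5.9733.
  S^{-1} = (1/det) · [[d, -b], [-b, a]] = [[0.4464, 0.6027],
 [0.6027, 1.1886]].

Step 4 — quadratic form (x̄ - mu_0)^T · S^{-1} · (x̄ - mu_0):
  S^{-1} · (x̄ - mu_0) = (1.9196, 3.0915),
  (x̄ - mu_0)^T · [...] = (2.5)·(1.9196) + (1.3333)·(3.0915) = 8.9211.

Step 5 — scale by n: T² = 6 · 8.9211 = 53.5268.

T² ≈ 53.5268


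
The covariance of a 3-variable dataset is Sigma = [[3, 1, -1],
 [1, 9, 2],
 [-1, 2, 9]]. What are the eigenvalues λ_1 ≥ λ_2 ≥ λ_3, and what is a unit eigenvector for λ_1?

Step 1 — characteristic polynomial p(λ) = det(λI - Sigma) = λ³ - tr·λ² + c_1·λ - det, where tr = trace, c_1 = sum of the principal 2×2 minors, det = det(Sigma):
  tr = 3 + 9 + 9 = 21,
  c_1 = (3·9 - (1)²) + (3·9 - (-1)²) + (9·9 - (2)²) = 26 + 26 + 77 = 129,
  det = 3·(9·9 - (2)²) - (1)·((1)·9 - (2)·(-1)) + (-1)·((1)·(2) - 9·(-1)) = 3·(77) - (1)·(11) + (-1)·(11) = 209.
  So p(λ) = λ³ - 21λ² + 129λ - 209.
Step 2 — look for an integer root (rational root theorem: any rational root is an integer divisor of 209). Testing λ = 11:
  p(11) = 1331 - 2541 + 1419 - 209 = 0  ✓
  Dividing out (λ - 11): p(λ) = (λ - 11)(λ² - 10λ + 19).
Step 3 — remaining eigenvalues from the quadratic λ² - 10λ + 19 = 0:
  Δ = 10² - 4·19 = 100 - 76 = 24,  λ = (10 ± √24)/2 = (10 ± 4.899)/2 ≈ 7.4495 or 2.5505.
  Sorted: λ_1 = 11,  λ_2 = 7.4495,  λ_3 = 2.5505  (check: sum = 21 = tr ✓).

Step 4 — unit eigenvector for λ_1 = 11: v spans the null space of (Sigma - λ_1 I), whose rows are
  r_1 = (-8, 1, -1),  r_2 = (1, -2, 2),  r_3 = (-1, 2, -2).
  v is orthogonal to every row, so take v ∝ r_1 × r_2 = ((1)·(2) - (-1)·(-2), (-1)·(1) - (-8)·(2), (-8)·(-2) - (1)·(1)) = (0, 15, 15).
  Rescale (divide by 15): u = (0, 1, 1).
  ||u|| = √((0)² + (1)² + (1)²) = √(2) ≈ 1.4142,  v_1 = u/||u|| ≈ (0, 0.7071, 0.7071) (||v_1|| = 1).

λ_1 = 11,  λ_2 = 7.4495,  λ_3 = 2.5505;  v_1 ≈ (0, 0.7071, 0.7071)


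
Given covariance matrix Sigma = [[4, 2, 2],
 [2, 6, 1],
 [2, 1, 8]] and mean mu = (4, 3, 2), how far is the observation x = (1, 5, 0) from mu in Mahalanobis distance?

Step 1 — centre the observation: (x - mu) = (-3, 2, -2).

Step 2 — invert Sigma (cofactor / det for 3×3, or solve directly):
  Sigma^{-1} = [[0.3357, -0.1, -0.0714],
 [-0.1, 0.2, 0],
 [-0.0714, 0, 0.1429]].

Step 3 — form the quadratic (x - mu)^T · Sigma^{-1} · (x - mu):
  Sigma^{-1} · (x - mu) = (-1.0643, 0.7, -0.0714).
  (x - mu)^T · [Sigma^{-1} · (x - mu)] = (-3)·(-1.0643) + (2)·(0.7) + (-2)·(-0.0714) = 4.7357.

Step 4 — take square root: d = √(4.7357) ≈ 2.1762.

d(x, mu) = √(4.7357) ≈ 2.1762


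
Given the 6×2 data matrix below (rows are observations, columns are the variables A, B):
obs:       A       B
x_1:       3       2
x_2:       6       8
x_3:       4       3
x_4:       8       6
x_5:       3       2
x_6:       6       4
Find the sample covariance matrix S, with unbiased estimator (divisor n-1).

Step 1 — column means:
  mean(A) = (3 + 6 + 4 + 8 + 3 + 6) / 6 = 30/6 = 5
  mean(B) = (2 + 8 + 3 + 6 + 2 + 4) / 6 = 25/6 = 4.1667

Step 2 — sample covariance S[i,j] = (1/(n-1)) · Σ_k (x_{k,i} - mean_i) · (x_{k,j} - mean_j), with n-1 = 5.
  S[A,A] = ((-2)·(-2) + (1)·(1) + (-1)·(-1) + (3)·(3) + (-2)·(-2) + (1)·(1)) / 5 = 20/5 = 4
  S[A,B] = ((-2)·(-2.1667) + (1)·(3.8333) + (-1)·(-1.1667) + (3)·(1.8333) + (-2)·(-2.1667) + (1)·(-0.1667)) / 5 = 19/5 = 3.8
  S[B,B] = ((-2.1667)·(-2.1667) + (3.8333)·(3.8333) + (-1.1667)·(-1.1667) + (1.8333)·(1.8333) + (-2.1667)·(-2.1667) + (-0.1667)·(-0.1667)) / 5 = 28.8333/5 = 5.7667

S is symmetric (S[j,i] = S[i,j]). Assembling:

S = [[4, 3.8],
 [3.8, 5.7667]]


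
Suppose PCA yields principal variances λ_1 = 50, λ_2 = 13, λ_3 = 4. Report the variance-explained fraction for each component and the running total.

Step 1 — total variance = trace(Sigma) = Σ λ_i = 50 + 13 + 4 = 67.

Step 2 — fraction explained by component i = λ_i / Σ λ:
  PC1: 50/67 = 0.7463
  PC2: 13/67 = 0.194
  PC3: 4/67 = 0.0597

Step 3 — cumulative fraction after k components = (λ_1 + ... + λ_k) / Σ λ:
  k = 1: 50/67 = 0.7463
  k = 2: (50 + 13)/67 = 63/67 = 0.9403
  k = 3: (50 + 13 + 4)/67 = 67/67 = 1

Summary (fraction, with percent):

explained: PC1 0.7463 (74.63%), PC2 0.194 (19.4%), PC3 0.0597 (5.97%);  cumulative: 0.7463, 0.9403, 1


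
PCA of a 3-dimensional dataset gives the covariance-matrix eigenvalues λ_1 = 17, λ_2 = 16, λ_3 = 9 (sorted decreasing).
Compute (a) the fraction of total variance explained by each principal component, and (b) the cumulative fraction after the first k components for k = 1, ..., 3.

Step 1 — total variance = trace(Sigma) = Σ λ_i = 17 + 16 + 9 = 42.

Step 2 — fraction explained by component i = λ_i / Σ λ:
  PC1: 17/42 = 0.4048
  PC2: 16/42 = 0.381
  PC3: 9/42 = 0.2143

Step 3 — cumulative fraction after k components = (λ_1 + ... + λ_k) / Σ λ:
  k = 1: 17/42 = 0.4048
  k = 2: (17 + 16)/42 = 33/42 = 0.7857
  k = 3: (17 + 16 + 9)/42 = 42/42 = 1

Summary (fraction, with percent):

explained: PC1 0.4048 (40.48%), PC2 0.381 (38.1%), PC3 0.2143 (21.43%);  cumulative: 0.4048, 0.7857, 1


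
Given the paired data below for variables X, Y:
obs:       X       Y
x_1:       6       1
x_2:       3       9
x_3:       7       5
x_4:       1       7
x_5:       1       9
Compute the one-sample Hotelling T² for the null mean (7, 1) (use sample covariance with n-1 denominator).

Step 1 — sample mean vector:
  mean(X) = (6 + 3 + 7 + 1 + 1) / 5 = 18/5 = 3.6
  mean(Y) = (1 + 9 + 5 + 7 + 9) / 5 = 31/5 = 6.2
  x̄ = (3.6, 6.2),  deviation x̄ - mu_0 = (3.6, 6.2) - (7, 1) = (-3.4, 5.2).

Step 2 — sample covariance matrix, S[i,j] = (1/(n-1)) · Σ_k (x_{k,i} - mean_i) · (x_{k,j} - mean_j), divisor n-1 = 4:
  S[X,X] = ((2.4)·(2.4) + (-0.6)·(-0.6) + (3.4)·(3.4) + (-2.6)·(-2.6) + (-2.6)·(-2.6)) / 4 = 31.2/4 = 7.8
  S[X,Y] = ((2.4)·(-5.2) + (-0.6)·(2.8) + (3.4)·(-1.2) + (-2.6)·(0.8) + (-2.6)·(2.8)) / 4 = -27.6/4 = -6.9
  S[Y,Y] = ((-5.2)·(-5.2) + (2.8)·(2.8) + (-1.2)·(-1.2) + (0.8)·(0.8) + (2.8)·(2.8)) / 4 = 44.8/4 = 11.2
  S = [[7.8, -6.9],
 [-6.9, 11.2]].

Step 3 — invert S. det(S) = 7.8·11.2 - (-6.9)² = 39.75.
  S^{-1} = (1/det) · [[d, -b], [-b, a]] = [[0.2818, 0.1736],
 [0.1736, 0.1962]].

Step 4 — quadratic form (x̄ - mu_0)^T · S^{-1} · (x̄ - mu_0):
  S^{-1} · (x̄ - mu_0) = (-0.0553, 0.4302),
  (x̄ - mu_0)^T · [...] = (-3.4)·(-0.0553) + (5.2)·(0.4302) = 2.4252.

Step 5 — scale by n: T² = 5 · 2.4252 = 12.1258.

T² ≈ 12.1258


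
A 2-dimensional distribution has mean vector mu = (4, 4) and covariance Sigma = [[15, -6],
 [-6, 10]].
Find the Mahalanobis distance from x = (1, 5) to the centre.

Step 1 — centre the observation: (x - mu) = (-3, 1).

Step 2 — invert Sigma. det(Sigma) = 15·10 - (-6)² = 114.
  Sigma^{-1} = (1/det) · [[d, -b], [-b, a]] = [[0.0877, 0.0526],
 [0.0526, 0.1316]].

Step 3 — form the quadratic (x - mu)^T · Sigma^{-1} · (x - mu):
  Sigma^{-1} · (x - mu) = (-0.2105, -0.0263).
  (x - mu)^T · [Sigma^{-1} · (x - mu)] = (-3)·(-0.2105) + (1)·(-0.0263) = 0.6053.

Step 4 — take square root: d = √(0.6053) ≈ 0.778.

d(x, mu) = √(0.6053) ≈ 0.778


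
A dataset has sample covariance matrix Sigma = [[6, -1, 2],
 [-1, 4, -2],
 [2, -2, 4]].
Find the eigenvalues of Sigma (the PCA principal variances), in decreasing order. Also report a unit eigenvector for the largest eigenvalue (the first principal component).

Step 1 — characteristic polynomial p(λ) = det(λI - Sigma) = λ³ - tr·λ² + c_1·λ - det, where tr = trace, c_1 = sum of the principal 2×2 minors, det = det(Sigma):
  tr = 6 + 4 + 4 = 14,
  c_1 = (6·4 - (-1)²) + (6·4 - (2)²) + (4·4 - (-2)²) = 23 + 20 + 12 = 55,
  det = 6·(4·4 - (-2)²) - (-1)·((-1)·4 - (-2)·(2)) + (2)·((-1)·(-2) - 4·(2)) = 6·(12) - (-1)·(0) + (2)·(-6) = 60.
  So p(λ) = λ³ - 14λ² + 55λ - 60.
Step 2 — look for an integer root (rational root theorem: any rational root is an integer divisor of 60). Testing λ = 4:
  p(4) = 64 - 224 + 220 - 60 = 0  ✓
  Dividing out (λ - 4): p(λ) = (λ - 4)(λ² - 10λ + 15).
Step 3 — remaining eigenvalues from the quadratic λ² - 10λ + 15 = 0:
  Δ = 10² - 4·15 = 100 - 60 = 40,  λ = (10 ± √40)/2 = (10 ± 6.3246)/2 ≈ 8.1623 or 1.8377.
  Sorted: λ_1 = 8.1623,  λ_2 = 4,  λ_3 = 1.8377  (check: sum = 14 = tr ✓).

Step 4 — unit eigenvector for λ_1 ≈ 8.1623: v spans the null space of (Sigma - λ_1 I), whose rows are
  r_1 = (-2.1623, -1, 2),  r_2 = (-1, -4.1623, -2),  r_3 = (2, -2, -4.1623).
  v is orthogonal to every row, so take v ∝ r_1 × r_2 = ((-1)·(-2) - (2)·(-4.1623), (2)·(-1) - (-2.1623)·(-2), (-2.1623)·(-4.1623) - (-1)·(-1)) ≈ (10.3246, -6.3246, 8).
  Let u = (10.3246, -6.3246, 8).
  ||u|| = √((10.3246)² + (-6.3246)² + (8)²) = √(210.5964) ≈ 14.5119,  v_1 = u/||u|| ≈ (0.7115, -0.4358, 0.5513) (||v_1|| = 1).

λ_1 = 8.1623,  λ_2 = 4,  λ_3 = 1.8377;  v_1 ≈ (0.7115, -0.4358, 0.5513)


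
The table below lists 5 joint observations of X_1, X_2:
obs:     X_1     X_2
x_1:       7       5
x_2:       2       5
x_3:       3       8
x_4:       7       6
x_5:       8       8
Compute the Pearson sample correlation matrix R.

Step 1 — column means:
  mean(X_1) = (7 + 2 + 3 + 7 + 8) / 5 = 27/5 = 5.4
  mean(X_2) = (5 + 5 + 8 + 6 + 8) / 5 = 32/5 = 6.4

Step 2 — sample variances and covariances s[i,j] = (1/(n-1)) · Σ_k (x_{k,i} - mean_i) · (x_{k,j} - mean_j), with n-1 = 4:
  s[X_1,X_1] = ((1.6)·(1.6) + (-3.4)·(-3.4) + (-2.4)·(-2.4) + (1.6)·(1.6) + (2.6)·(2.6)) / 4 = 29.2/4 = 7.3
  s[X_1,X_2] = ((1.6)·(-1.4) + (-3.4)·(-1.4) + (-2.4)·(1.6) + (1.6)·(-0.4) + (2.6)·(1.6)) / 4 = 2.2/4 = 0.55
  s[X_2,X_2] = ((-1.4)·(-1.4) + (-1.4)·(-1.4) + (1.6)·(1.6) + (-0.4)·(-0.4) + (1.6)·(1.6)) / 4 = 9.2/4 = 2.3
  Sample standard deviations s_i = √(s[i,i]):
  s(X_1) = √(7.3) = 2.7019
  s(X_2) = √(2.3) = 1.5166

Step 3 — r_{ij} = s_{ij} / (s_i · s_j):
  r[X_1,X_1] = 1 (diagonal).
  r[X_1,X_2] = 0.55 / (2.7019 · 1.5166) = 0.55 / 4.0976 = 0.1342
  r[X_2,X_2] = 1 (diagonal).

R is symmetric with unit diagonal. Assembling:

R = [[1, 0.1342],
 [0.1342, 1]]


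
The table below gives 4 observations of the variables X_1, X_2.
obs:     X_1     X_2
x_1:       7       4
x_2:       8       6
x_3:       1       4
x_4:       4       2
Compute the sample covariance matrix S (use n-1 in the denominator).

Step 1 — column means:
  mean(X_1) = (7 + 8 + 1 + 4) / 4 = 20/4 = 5
  mean(X_2) = (4 + 6 + 4 + 2) / 4 = 16/4 = 4

Step 2 — sample covariance S[i,j] = (1/(n-1)) · Σ_k (x_{k,i} - mean_i) · (x_{k,j} - mean_j), with n-1 = 3.
  S[X_1,X_1] = ((2)·(2) + (3)·(3) + (-4)·(-4) + (-1)·(-1)) / 3 = 30/3 = 10
  S[X_1,X_2] = ((2)·(0) + (3)·(2) + (-4)·(0) + (-1)·(-2)) / 3 = 8/3 = 2.6667
  S[X_2,X_2] = ((0)·(0) + (2)·(2) + (0)·(0) + (-2)·(-2)) / 3 = 8/3 = 2.6667

S is symmetric (S[j,i] = S[i,j]). Assembling:

S = [[10, 2.6667],
 [2.6667, 2.6667]]


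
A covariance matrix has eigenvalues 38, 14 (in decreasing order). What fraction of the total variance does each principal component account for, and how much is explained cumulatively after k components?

Step 1 — total variance = trace(Sigma) = Σ λ_i = 38 + 14 = 52.

Step 2 — fraction explained by component i = λ_i / Σ λ:
  PC1: 38/52 = 0.7308
  PC2: 14/52 = 0.2692

Step 3 — cumulative fraction after k components = (λ_1 + ... + λ_k) / Σ λ:
  k = 1: 38/52 = 0.7308
  k = 2: (38 + 14)/52 = 52/52 = 1

Summary (fraction, with percent):

explained: PC1 0.7308 (73.08%), PC2 0.2692 (26.92%);  cumulative: 0.7308, 1


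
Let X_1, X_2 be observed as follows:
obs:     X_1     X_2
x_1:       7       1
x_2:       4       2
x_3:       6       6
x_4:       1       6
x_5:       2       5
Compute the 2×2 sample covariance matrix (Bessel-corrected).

Step 1 — column means:
  mean(X_1) = (7 + 4 + 6 + 1 + 2) / 5 = 20/5 = 4
  mean(X_2) = (1 + 2 + 6 + 6 + 5) / 5 = 20/5 = 4

Step 2 — sample covariance S[i,j] = (1/(n-1)) · Σ_k (x_{k,i} - mean_i) · (x_{k,j} - mean_j), with n-1 = 4.
  S[X_1,X_1] = ((3)·(3) + (0)·(0) + (2)·(2) + (-3)·(-3) + (-2)·(-2)) / 4 = 26/4 = 6.5
  S[X_1,X_2] = ((3)·(-3) + (0)·(-2) + (2)·(2) + (-3)·(2) + (-2)·(1)) / 4 = -13/4 = -3.25
  S[X_2,X_2] = ((-3)·(-3) + (-2)·(-2) + (2)·(2) + (2)·(2) + (1)·(1)) / 4 = 22/4 = 5.5

S is symmetric (S[j,i] = S[i,j]). Assembling:

S = [[6.5, -3.25],
 [-3.25, 5.5]]


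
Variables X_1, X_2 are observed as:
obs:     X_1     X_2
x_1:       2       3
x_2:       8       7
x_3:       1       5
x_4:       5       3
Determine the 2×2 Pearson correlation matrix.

Step 1 — column means:
  mean(X_1) = (2 + 8 + 1 + 5) / 4 = 16/4 = 4
  mean(X_2) = (3 + 7 + 5 + 3) / 4 = 18/4 = 4.5

Step 2 — sample variances and covariances s[i,j] = (1/(n-1)) · Σ_k (x_{k,i} - mean_i) · (x_{k,j} - mean_j), with n-1 = 3:
  s[X_1,X_1] = ((-2)·(-2) + (4)·(4) + (-3)·(-3) + (1)·(1)) / 3 = 30/3 = 10
  s[X_1,X_2] = ((-2)·(-1.5) + (4)·(2.5) + (-3)·(0.5) + (1)·(-1.5)) / 3 = 10/3 = 3.3333
  s[X_2,X_2] = ((-1.5)·(-1.5) + (2.5)·(2.5) + (0.5)·(0.5) + (-1.5)·(-1.5)) / 3 = 11/3 = 3.6667
  Sample standard deviations s_i = √(s[i,i]):
  s(X_1) = √(10) = 3.1623
  s(X_2) = √(3.6667) = 1.9149

Step 3 — r_{ij} = s_{ij} / (s_i · s_j):
  r[X_1,X_1] = 1 (diagonal).
  r[X_1,X_2] = 3.3333 / (3.1623 · 1.9149) = 3.3333 / 6.0553 = 0.5505
  r[X_2,X_2] = 1 (diagonal).

R is symmetric with unit diagonal. Assembling:

R = [[1, 0.5505],
 [0.5505, 1]]


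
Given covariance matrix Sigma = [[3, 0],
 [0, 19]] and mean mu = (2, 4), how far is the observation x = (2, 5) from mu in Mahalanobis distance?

Step 1 — centre the observation: (x - mu) = (0, 1).

Step 2 — invert Sigma. det(Sigma) = 3·19 - (0)² = 57.
  Sigma^{-1} = (1/det) · [[d, -b], [-b, a]] = [[0.3333, 0],
 [0, 0.0526]].

Step 3 — form the quadratic (x - mu)^T · Sigma^{-1} · (x - mu):
  Sigma^{-1} · (x - mu) = (0, 0.0526).
  (x - mu)^T · [Sigma^{-1} · (x - mu)] = (0)·(0) + (1)·(0.0526) = 0.0526.

Step 4 — take square root: d = √(0.0526) ≈ 0.2294.

d(x, mu) = √(0.0526) ≈ 0.2294


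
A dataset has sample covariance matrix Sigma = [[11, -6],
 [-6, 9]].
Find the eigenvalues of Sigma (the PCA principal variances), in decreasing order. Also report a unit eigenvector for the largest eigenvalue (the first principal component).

Step 1 — characteristic polynomial of 2×2 Sigma:
  det(Sigma - λI) = λ² - trace · λ + det = 0.
  trace = 11 + 9 = 20, det = 11·9 - (-6)² = 63.
Step 2 — discriminant:
  Δ = trace² - 4·det = 400 - 252 = 148.
Step 3 — eigenvalues:
  λ = (trace ± √Δ)/2 = (20 ± 12.1655)/2,
  λ_1 = 16.0828,  λ_2 = 3.9172.

Step 4 — unit eigenvector for λ_1: solve (Sigma - λ_1 I)v = 0. First row:
  (11 - 16.0828)·v_x + (-6)·v_y = 0, i.e. (-5.0828)·v_x + (-6)·v_y = 0,
  so v ∝ (b, λ_1 - a) = (-6, 5.0828); multiply by -1 so the first entry is positive: u = (6, -5.0828).
  ||u|| = √((6)² + (-5.0828)²) = √(61.8345) ≈ 7.8635,
  v_1 = u/||u|| ≈ (0.763, -0.6464) (||v_1|| = 1).

λ_1 = 16.0828,  λ_2 = 3.9172;  v_1 ≈ (0.763, -0.6464)


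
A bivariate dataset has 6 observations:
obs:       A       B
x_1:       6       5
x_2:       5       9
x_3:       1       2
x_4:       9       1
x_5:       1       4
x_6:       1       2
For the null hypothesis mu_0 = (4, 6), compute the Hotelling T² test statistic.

Step 1 — sample mean vector:
  mean(A) = (6 + 5 + 1 + 9 + 1 + 1) / 6 = 23/6 = 3.8333
  mean(B) = (5 + 9 + 2 + 1 + 4 + 2) / 6 = 23/6 = 3.8333
  x̄ = (3.8333, 3.8333),  deviation x̄ - mu_0 = (3.8333, 3.8333) - (4, 6) = (-0.1667, -2.1667).

Step 2 — sample covariance matrix, S[i,j] = (1/(n-1)) · Σ_k (x_{k,i} - mean_i) · (x_{k,j} - mean_j), divisor n-1 = 5:
  S[A,A] = ((2.1667)·(2.1667) + (1.1667)·(1.1667) + (-2.8333)·(-2.8333) + (5.1667)·(5.1667) + (-2.8333)·(-2.8333) + (-2.8333)·(-2.8333)) / 5 = 56.8333/5 = 11.3667
  S[A,B] = ((2.1667)·(1.1667) + (1.1667)·(5.1667) + (-2.8333)·(-1.8333) + (5.1667)·(-2.8333) + (-2.8333)·(0.1667) + (-2.8333)·(-1.8333)) / 5 = 3.8333/5 = 0.7667
  S[B,B] = ((1.1667)·(1.1667) + (5.1667)·(5.1667) + (-1.8333)·(-1.8333) + (-2.8333)·(-2.8333) + (0.1667)·(0.1667) + (-1.8333)·(-1.8333)) / 5 = 42.8333/5 = 8.5667
  S = [[11.3667, 0.7667],
 [0.7667, 8.5667]].

Step 3 — invert S. det(S) = 11.3667·8.5667 - (0.7667)² = 96.7867.
  S^{-1} = (1/det) · [[d, -b], [-b, a]] = [[0.0885, -0.0079],
 [-0.0079, 0.1174]].

Step 4 — quadratic form (x̄ - mu_0)^T · S^{-1} · (x̄ - mu_0):
  S^{-1} · (x̄ - mu_0) = (0.0024, -0.2531),
  (x̄ - mu_0)^T · [...] = (-0.1667)·(0.0024) + (-2.1667)·(-0.2531) = 0.5481.

Step 5 — scale by n: T² = 6 · 0.5481 = 3.2883.

T² ≈ 3.2883


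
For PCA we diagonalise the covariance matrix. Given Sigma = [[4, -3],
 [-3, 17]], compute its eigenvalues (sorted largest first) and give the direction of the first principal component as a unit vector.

Step 1 — characteristic polynomial of 2×2 Sigma:
  det(Sigma - λI) = λ² - trace · λ + det = 0.
  trace = 4 + 17 = 21, det = 4·17 - (-3)² = 59.
Step 2 — discriminant:
  Δ = trace² - 4·det = 441 - 236 = 205.
Step 3 — eigenvalues:
  λ = (trace ± √Δ)/2 = (21 ± 14.3178)/2,
  λ_1 = 17.6589,  λ_2 = 3.3411.

Step 4 — unit eigenvector for λ_1: solve (Sigma - λ_1 I)v = 0. First row:
  (4 - 17.6589)·v_x + (-3)·v_y = 0, i.e. (-13.6589)·v_x + (-3)·v_y = 0,
  so v ∝ (b, λ_1 - a) = (-3, 13.6589); multiply by -1 so the first entry is positive: u = (3, -13.6589).
  ||u|| = √((3)² + (-13.6589)²) = √(195.5658) ≈ 13.9845,
  v_1 = u/||u|| ≈ (0.2145, -0.9767) (||v_1|| = 1).

λ_1 = 17.6589,  λ_2 = 3.3411;  v_1 ≈ (0.2145, -0.9767)


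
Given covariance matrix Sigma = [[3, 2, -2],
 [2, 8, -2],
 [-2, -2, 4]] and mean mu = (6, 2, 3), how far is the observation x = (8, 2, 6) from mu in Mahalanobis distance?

Step 1 — centre the observation: (x - mu) = (2, 0, 3).

Step 2 — invert Sigma (cofactor / det for 3×3, or solve directly):
  Sigma^{-1} = [[0.5385, -0.0769, 0.2308],
 [-0.0769, 0.1538, 0.0385],
 [0.2308, 0.0385, 0.3846]].

Step 3 — form the quadratic (x - mu)^T · Sigma^{-1} · (x - mu):
  Sigma^{-1} · (x - mu) = (1.7692, -0.0385, 1.6154).
  (x - mu)^T · [Sigma^{-1} · (x - mu)] = (2)·(1.7692) + (0)·(-0.0385) + (3)·(1.6154) = 8.3846.

Step 4 — take square root: d = √(8.3846) ≈ 2.8956.

d(x, mu) = √(8.3846) ≈ 2.8956


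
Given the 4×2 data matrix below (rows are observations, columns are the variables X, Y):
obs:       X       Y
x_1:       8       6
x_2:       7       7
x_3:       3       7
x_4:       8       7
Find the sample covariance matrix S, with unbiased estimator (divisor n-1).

Step 1 — column means:
  mean(X) = (8 + 7 + 3 + 8) / 4 = 26/4 = 6.5
  mean(Y) = (6 + 7 + 7 + 7) / 4 = 27/4 = 6.75

Step 2 — sample covariance S[i,j] = (1/(n-1)) · Σ_k (x_{k,i} - mean_i) · (x_{k,j} - mean_j), with n-1 = 3.
  S[X,X] = ((1.5)·(1.5) + (0.5)·(0.5) + (-3.5)·(-3.5) + (1.5)·(1.5)) / 3 = 17/3 = 5.6667
  S[X,Y] = ((1.5)·(-0.75) + (0.5)·(0.25) + (-3.5)·(0.25) + (1.5)·(0.25)) / 3 = -1.5/3 = -0.5
  S[Y,Y] = ((-0.75)·(-0.75) + (0.25)·(0.25) + (0.25)·(0.25) + (0.25)·(0.25)) / 3 = 0.75/3 = 0.25

S is symmetric (S[j,i] = S[i,j]). Assembling:

S = [[5.6667, -0.5],
 [-0.5, 0.25]]


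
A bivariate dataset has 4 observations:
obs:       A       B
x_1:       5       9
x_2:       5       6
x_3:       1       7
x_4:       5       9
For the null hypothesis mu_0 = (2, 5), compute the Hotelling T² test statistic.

Step 1 — sample mean vector:
  mean(A) = (5 + 5 + 1 + 5) / 4 = 16/4 = 4
  mean(B) = (9 + 6 + 7 + 9) / 4 = 31/4 = 7.75
  x̄ = (4, 7.75),  deviation x̄ - mu_0 = (4, 7.75) - (2, 5) = (2, 2.75).

Step 2 — sample covariance matrix, S[i,j] = (1/(n-1)) · Σ_k (x_{k,i} - mean_i) · (x_{k,j} - mean_j), divisor n-1 = 3:
  S[A,A] = ((1)·(1) + (1)·(1) + (-3)·(-3) + (1)·(1)) / 3 = 12/3 = 4
  S[A,B] = ((1)·(1.25) + (1)·(-1.75) + (-3)·(-0.75) + (1)·(1.25)) / 3 = 3/3 = 1
  S[B,B] = ((1.25)·(1.25) + (-1.75)·(-1.75) + (-0.75)·(-0.75) + (1.25)·(1.25)) / 3 = 6.75/3 = 2.25
  S = [[4, 1],
 [1, 2.25]].

Step 3 — invert S. det(S) = 4·2.25 - (1)² = 8.
  S^{-1} = (1/det) · [[d, -b], [-b, a]] = [[0.2812, -0.125],
 [-0.125, 0.5]].

Step 4 — quadratic form (x̄ - mu_0)^T · S^{-1} · (x̄ - mu_0):
  S^{-1} · (x̄ - mu_0) = (0.2188, 1.125),
  (x̄ - mu_0)^T · [...] = (2)·(0.2188) + (2.75)·(1.125) = 3.5312.

Step 5 — scale by n: T² = 4 · 3.5312 = 14.125.

T² ≈ 14.125


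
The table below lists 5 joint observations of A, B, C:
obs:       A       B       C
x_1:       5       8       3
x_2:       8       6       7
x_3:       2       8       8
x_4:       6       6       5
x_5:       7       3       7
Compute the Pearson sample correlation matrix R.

Step 1 — column means:
  mean(A) = (5 + 8 + 2 + 6 + 7) / 5 = 28/5 = 5.6
  mean(B) = (8 + 6 + 8 + 6 + 3) / 5 = 31/5 = 6.2
  mean(C) = (3 + 7 + 8 + 5 + 7) / 5 = 30/5 = 6

Step 2 — sample variances and covariances s[i,j] = (1/(n-1)) · Σ_k (x_{k,i} - mean_i) · (x_{k,j} - mean_j), with n-1 = 4:
  s[A,A] = ((-0.6)·(-0.6) + (2.4)·(2.4) + (-3.6)·(-3.6) + (0.4)·(0.4) + (1.4)·(1.4)) / 4 = 21.2/4 = 5.3
  s[A,B] = ((-0.6)·(1.8) + (2.4)·(-0.2) + (-3.6)·(1.8) + (0.4)·(-0.2) + (1.4)·(-3.2)) / 4 = -12.6/4 = -3.15
  s[A,C] = ((-0.6)·(-3) + (2.4)·(1) + (-3.6)·(2) + (0.4)·(-1) + (1.4)·(1)) / 4 = -2/4 = -0.5
  s[B,B] = ((1.8)·(1.8) + (-0.2)·(-0.2) + (1.8)·(1.8) + (-0.2)·(-0.2) + (-3.2)·(-3.2)) / 4 = 16.8/4 = 4.2
  s[B,C] = ((1.8)·(-3) + (-0.2)·(1) + (1.8)·(2) + (-0.2)·(-1) + (-3.2)·(1)) / 4 = -5/4 = -1.25
  s[C,C] = ((-3)·(-3) + (1)·(1) + (2)·(2) + (-1)·(-1) + (1)·(1)) / 4 = 16/4 = 4
  Sample standard deviations s_i = √(s[i,i]):
  s(A) = √(5.3) = 2.3022
  s(B) = √(4.2) = 2.0494
  s(C) = √(4) = 2

Step 3 — r_{ij} = s_{ij} / (s_i · s_j):
  r[A,A] = 1 (diagonal).
  r[A,B] = -3.15 / (2.3022 · 2.0494) = -3.15 / 4.7181 = -0.6676
  r[A,C] = -0.5 / (2.3022 · 2) = -0.5 / 4.6043 = -0.1086
  r[B,B] = 1 (diagonal).
  r[B,C] = -1.25 / (2.0494 · 2) = -1.25 / 4.0988 = -0.305
  r[C,C] = 1 (diagonal).

R is symmetric with unit diagonal. Assembling:

R = [[1, -0.6676, -0.1086],
 [-0.6676, 1, -0.305],
 [-0.1086, -0.305, 1]]


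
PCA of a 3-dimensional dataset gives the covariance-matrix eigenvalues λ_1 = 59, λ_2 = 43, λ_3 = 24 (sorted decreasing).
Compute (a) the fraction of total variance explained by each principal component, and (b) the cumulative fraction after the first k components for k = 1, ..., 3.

Step 1 — total variance = trace(Sigma) = Σ λ_i = 59 + 43 + 24 = 126.

Step 2 — fraction explained by component i = λ_i / Σ λ:
  PC1: 59/126 = 0.4683
  PC2: 43/126 = 0.3413
  PC3: 24/126 = 0.1905

Step 3 — cumulative fraction after k components = (λ_1 + ... + λ_k) / Σ λ:
  k = 1: 59/126 = 0.4683
  k = 2: (59 + 43)/126 = 102/126 = 0.8095
  k = 3: (59 + 43 + 24)/126 = 126/126 = 1

Summary (fraction, with percent):

explained: PC1 0.4683 (46.83%), PC2 0.3413 (34.13%), PC3 0.1905 (19.05%);  cumulative: 0.4683, 0.8095, 1


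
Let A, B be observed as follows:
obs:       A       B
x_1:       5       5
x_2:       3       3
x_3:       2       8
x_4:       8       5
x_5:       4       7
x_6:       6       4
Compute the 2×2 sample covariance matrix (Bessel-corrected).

Step 1 — column means:
  mean(A) = (5 + 3 + 2 + 8 + 4 + 6) / 6 = 28/6 = 4.6667
  mean(B) = (5 + 3 + 8 + 5 + 7 + 4) / 6 = 32/6 = 5.3333

Step 2 — sample covariance S[i,j] = (1/(n-1)) · Σ_k (x_{k,i} - mean_i) · (x_{k,j} - mean_j), with n-1 = 5.
  S[A,A] = ((0.3333)·(0.3333) + (-1.6667)·(-1.6667) + (-2.6667)·(-2.6667) + (3.3333)·(3.3333) + (-0.6667)·(-0.6667) + (1.3333)·(1.3333)) / 5 = 23.3333/5 = 4.6667
  S[A,B] = ((0.3333)·(-0.3333) + (-1.6667)·(-2.3333) + (-2.6667)·(2.6667) + (3.3333)·(-0.3333) + (-0.6667)·(1.6667) + (1.3333)·(-1.3333)) / 5 = -7.3333/5 = -1.4667
  S[B,B] = ((-0.3333)·(-0.3333) + (-2.3333)·(-2.3333) + (2.6667)·(2.6667) + (-0.3333)·(-0.3333) + (1.6667)·(1.6667) + (-1.3333)·(-1.3333)) / 5 = 17.3333/5 = 3.4667

S is symmetric (S[j,i] = S[i,j]). Assembling:

S = [[4.6667, -1.4667],
 [-1.4667, 3.4667]]


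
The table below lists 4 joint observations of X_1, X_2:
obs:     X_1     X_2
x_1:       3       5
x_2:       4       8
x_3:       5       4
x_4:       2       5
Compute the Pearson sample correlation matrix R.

Step 1 — column means:
  mean(X_1) = (3 + 4 + 5 + 2) / 4 = 14/4 = 3.5
  mean(X_2) = (5 + 8 + 4 + 5) / 4 = 22/4 = 5.5

Step 2 — sample variances and covariances s[i,j] = (1/(n-1)) · Σ_k (x_{k,i} - mean_i) · (x_{k,j} - mean_j), with n-1 = 3:
  s[X_1,X_1] = ((-0.5)·(-0.5) + (0.5)·(0.5) + (1.5)·(1.5) + (-1.5)·(-1.5)) / 3 = 5/3 = 1.6667
  s[X_1,X_2] = ((-0.5)·(-0.5) + (0.5)·(2.5) + (1.5)·(-1.5) + (-1.5)·(-0.5)) / 3 = 0/3 = 0
  s[X_2,X_2] = ((-0.5)·(-0.5) + (2.5)·(2.5) + (-1.5)·(-1.5) + (-0.5)·(-0.5)) / 3 = 9/3 = 3
  Sample standard deviations s_i = √(s[i,i]):
  s(X_1) = √(1.6667) = 1.291
  s(X_2) = √(3) = 1.7321

Step 3 — r_{ij} = s_{ij} / (s_i · s_j):
  r[X_1,X_1] = 1 (diagonal).
  r[X_1,X_2] = 0 / (1.291 · 1.7321) = 0 / 2.2361 = 0
  r[X_2,X_2] = 1 (diagonal).

R is symmetric with unit diagonal. Assembling:

R = [[1, 0],
 [0, 1]]


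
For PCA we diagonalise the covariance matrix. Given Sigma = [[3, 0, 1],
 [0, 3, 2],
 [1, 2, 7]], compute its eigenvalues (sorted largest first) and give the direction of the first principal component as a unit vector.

Step 1 — characteristic polynomial p(λ) = det(λI - Sigma) = λ³ - tr·λ² + c_1·λ - det, where tr = trace, c_1 = sum of the principal 2×2 minors, det = det(Sigma):
  tr = 3 + 3 + 7 = 13,
  c_1 = (3·3 - (0)²) + (3·7 - (1)²) + (3·7 - (2)²) = 9 + 20 + 17 = 46,
  det = 3·(3·7 - (2)²) - (0)·((0)·7 - (2)·(1)) + (1)·((0)·(2) - 3·(1)) = 3·(17) - (0)·(-2) + (1)·(-3) = 48.
  So p(λ) = λ³ - 13λ² + 46λ - 48.
Step 2 — look for an integer root (rational root theorem: any rational root is an integer divisor of 48). Testing λ = 2:
  p(2) = 8 - 52 + 92 - 48 = 0  ✓
  Dividing out (λ - 2): p(λ) = (λ - 2)(λ² - 11λ + 24).
Step 3 — remaining eigenvalues from the quadratic λ² - 11λ + 24 = 0:
  Δ = 11² - 4·24 = 121 - 96 = 25,  λ = (11 ± √25)/2 = (11 ± 5)/2 = 8 or 3.
  Sorted: λ_1 = 8,  λ_2 = 3,  λ_3 = 2  (check: sum = 13 = tr ✓).

Step 4 — unit eigenvector for λ_1 = 8: v spans the null space of (Sigma - λ_1 I), whose rows are
  r_1 = (-5, 0, 1),  r_2 = (0, -5, 2),  r_3 = (1, 2, -1).
  v is orthogonal to every row, so take v ∝ r_1 × r_2 = ((0)·(2) - (1)·(-5), (1)·(0) - (-5)·(2), (-5)·(-5) - (0)·(0)) = (5, 10, 25).
  Rescale (divide by 5): u = (1, 2, 5).
  ||u|| = √((1)² + (2)² + (5)²) = √(30) ≈ 5.4772,  v_1 = u/||u|| ≈ (0.1826, 0.3651, 0.9129) (||v_1|| = 1).

λ_1 = 8,  λ_2 = 3,  λ_3 = 2;  v_1 ≈ (0.1826, 0.3651, 0.9129)
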